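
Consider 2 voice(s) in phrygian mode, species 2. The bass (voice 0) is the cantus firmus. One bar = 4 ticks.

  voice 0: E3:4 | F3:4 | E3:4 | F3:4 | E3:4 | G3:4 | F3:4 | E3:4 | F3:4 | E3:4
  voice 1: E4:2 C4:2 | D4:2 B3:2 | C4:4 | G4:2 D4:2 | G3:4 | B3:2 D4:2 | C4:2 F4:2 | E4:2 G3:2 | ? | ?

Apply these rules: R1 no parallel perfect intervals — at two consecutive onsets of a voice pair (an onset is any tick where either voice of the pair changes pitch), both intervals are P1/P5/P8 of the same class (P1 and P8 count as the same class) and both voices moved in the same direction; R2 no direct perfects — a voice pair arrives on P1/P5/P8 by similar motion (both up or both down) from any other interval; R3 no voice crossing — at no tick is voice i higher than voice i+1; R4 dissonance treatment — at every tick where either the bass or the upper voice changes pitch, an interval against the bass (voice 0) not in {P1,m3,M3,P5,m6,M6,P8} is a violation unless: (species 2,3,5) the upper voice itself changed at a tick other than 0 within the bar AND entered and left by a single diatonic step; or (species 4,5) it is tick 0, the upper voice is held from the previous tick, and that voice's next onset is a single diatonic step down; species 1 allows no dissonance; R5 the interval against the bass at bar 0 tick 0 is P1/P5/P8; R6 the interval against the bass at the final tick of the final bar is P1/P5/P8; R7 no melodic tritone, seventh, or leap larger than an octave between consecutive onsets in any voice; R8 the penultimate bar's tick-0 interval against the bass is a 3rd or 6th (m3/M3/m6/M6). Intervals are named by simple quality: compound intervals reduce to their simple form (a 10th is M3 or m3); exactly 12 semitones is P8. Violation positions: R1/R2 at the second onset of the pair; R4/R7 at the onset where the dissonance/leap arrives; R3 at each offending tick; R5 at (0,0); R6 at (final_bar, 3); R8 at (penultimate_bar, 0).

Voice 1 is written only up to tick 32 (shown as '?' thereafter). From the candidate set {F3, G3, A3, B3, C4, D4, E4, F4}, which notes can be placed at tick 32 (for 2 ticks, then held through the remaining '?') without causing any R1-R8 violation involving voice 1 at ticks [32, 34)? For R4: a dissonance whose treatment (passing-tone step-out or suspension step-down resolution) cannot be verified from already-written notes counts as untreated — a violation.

F3: violates R8
G3: violates R4,R8
A3: legal
B3: violates R4,R8
C4: violates R2,R8
D4: legal
E4: violates R4,R8
F4: violates R2,R7,R8

{A3, D4}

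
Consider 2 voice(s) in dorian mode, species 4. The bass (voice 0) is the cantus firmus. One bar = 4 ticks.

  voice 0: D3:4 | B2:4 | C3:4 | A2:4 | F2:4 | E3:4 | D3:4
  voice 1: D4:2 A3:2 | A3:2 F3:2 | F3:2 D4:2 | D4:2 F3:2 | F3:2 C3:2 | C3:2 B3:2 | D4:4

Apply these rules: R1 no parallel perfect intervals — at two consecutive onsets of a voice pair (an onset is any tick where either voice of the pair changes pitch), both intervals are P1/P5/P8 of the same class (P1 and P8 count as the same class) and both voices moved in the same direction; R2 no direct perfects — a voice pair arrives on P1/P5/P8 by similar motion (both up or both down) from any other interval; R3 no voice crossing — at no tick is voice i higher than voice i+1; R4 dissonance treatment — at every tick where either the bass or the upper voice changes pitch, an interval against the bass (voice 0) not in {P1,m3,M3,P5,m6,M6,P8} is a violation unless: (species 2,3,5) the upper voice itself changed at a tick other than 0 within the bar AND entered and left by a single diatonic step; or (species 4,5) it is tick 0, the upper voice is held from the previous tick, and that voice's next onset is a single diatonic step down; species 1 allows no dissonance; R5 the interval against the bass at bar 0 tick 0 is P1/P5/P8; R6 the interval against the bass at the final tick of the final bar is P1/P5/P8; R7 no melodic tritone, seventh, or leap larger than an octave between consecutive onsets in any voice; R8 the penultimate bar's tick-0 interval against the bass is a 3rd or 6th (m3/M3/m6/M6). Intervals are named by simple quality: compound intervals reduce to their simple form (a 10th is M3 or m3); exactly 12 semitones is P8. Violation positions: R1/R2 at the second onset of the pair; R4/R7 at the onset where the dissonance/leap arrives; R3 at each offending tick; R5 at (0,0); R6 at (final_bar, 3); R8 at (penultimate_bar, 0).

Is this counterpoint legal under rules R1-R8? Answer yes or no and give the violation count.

No (9 violations)

bar 0: v0=D3 v1=D4 (P8)
bar 1: v0=B2 v1=A3 (m7)
bar 2: v0=C3 v1=F3 (P4)
bar 3: v0=A2 v1=D4 (P4)
bar 4: v0=F2 v1=F3 (P8)
bar 5: v0=E3 v1=C3 (M3)
bar 6: v0=D3 v1=D4 (P8)
  R4 @ bar1.0: B2/A3 m7 untreated
  R4 @ bar1.2: B2/F3 TT untreated
  R4 @ bar2.0: C3/F3 P4 untreated
  R4 @ bar2.2: C3/D4 M2 untreated
  R4 @ bar3.0: A2/D4 P4 untreated
  R3 @ bar5.0: E3 above C3
  R7 @ bar5.0: F2->E3 leap 11st
  R3 @ bar5.1: E3 above C3
  R7 @ bar5.2: C3->B3 leap 11st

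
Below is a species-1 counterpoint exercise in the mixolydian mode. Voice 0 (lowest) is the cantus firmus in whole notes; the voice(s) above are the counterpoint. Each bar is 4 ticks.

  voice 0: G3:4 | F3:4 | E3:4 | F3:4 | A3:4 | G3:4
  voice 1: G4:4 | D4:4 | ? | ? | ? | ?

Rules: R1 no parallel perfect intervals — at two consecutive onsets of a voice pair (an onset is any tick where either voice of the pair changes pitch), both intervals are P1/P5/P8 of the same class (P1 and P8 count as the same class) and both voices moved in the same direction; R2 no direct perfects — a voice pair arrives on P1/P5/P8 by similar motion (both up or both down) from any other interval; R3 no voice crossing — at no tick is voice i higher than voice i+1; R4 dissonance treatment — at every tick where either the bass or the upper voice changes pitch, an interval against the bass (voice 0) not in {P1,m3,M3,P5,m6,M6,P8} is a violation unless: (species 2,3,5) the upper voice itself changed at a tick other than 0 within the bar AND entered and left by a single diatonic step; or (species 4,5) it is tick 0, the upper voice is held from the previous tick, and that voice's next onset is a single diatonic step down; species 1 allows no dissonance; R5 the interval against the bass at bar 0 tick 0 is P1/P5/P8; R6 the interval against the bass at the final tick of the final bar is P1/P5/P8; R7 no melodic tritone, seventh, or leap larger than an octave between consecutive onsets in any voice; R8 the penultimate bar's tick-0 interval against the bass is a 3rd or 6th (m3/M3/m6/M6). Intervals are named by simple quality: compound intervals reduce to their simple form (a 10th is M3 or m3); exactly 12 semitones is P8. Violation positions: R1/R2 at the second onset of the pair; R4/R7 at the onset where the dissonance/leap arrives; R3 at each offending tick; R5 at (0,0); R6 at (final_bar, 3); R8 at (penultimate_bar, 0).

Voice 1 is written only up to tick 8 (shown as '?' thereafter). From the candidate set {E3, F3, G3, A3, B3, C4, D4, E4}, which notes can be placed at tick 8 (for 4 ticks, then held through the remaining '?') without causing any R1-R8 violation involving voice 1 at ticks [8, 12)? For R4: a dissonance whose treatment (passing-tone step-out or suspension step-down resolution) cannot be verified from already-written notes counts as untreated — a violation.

E3: violates R2,R7
F3: violates R4
G3: legal
A3: violates R4
B3: violates R2
C4: legal
D4: violates R4
E4: legal

{C4, E4, G3}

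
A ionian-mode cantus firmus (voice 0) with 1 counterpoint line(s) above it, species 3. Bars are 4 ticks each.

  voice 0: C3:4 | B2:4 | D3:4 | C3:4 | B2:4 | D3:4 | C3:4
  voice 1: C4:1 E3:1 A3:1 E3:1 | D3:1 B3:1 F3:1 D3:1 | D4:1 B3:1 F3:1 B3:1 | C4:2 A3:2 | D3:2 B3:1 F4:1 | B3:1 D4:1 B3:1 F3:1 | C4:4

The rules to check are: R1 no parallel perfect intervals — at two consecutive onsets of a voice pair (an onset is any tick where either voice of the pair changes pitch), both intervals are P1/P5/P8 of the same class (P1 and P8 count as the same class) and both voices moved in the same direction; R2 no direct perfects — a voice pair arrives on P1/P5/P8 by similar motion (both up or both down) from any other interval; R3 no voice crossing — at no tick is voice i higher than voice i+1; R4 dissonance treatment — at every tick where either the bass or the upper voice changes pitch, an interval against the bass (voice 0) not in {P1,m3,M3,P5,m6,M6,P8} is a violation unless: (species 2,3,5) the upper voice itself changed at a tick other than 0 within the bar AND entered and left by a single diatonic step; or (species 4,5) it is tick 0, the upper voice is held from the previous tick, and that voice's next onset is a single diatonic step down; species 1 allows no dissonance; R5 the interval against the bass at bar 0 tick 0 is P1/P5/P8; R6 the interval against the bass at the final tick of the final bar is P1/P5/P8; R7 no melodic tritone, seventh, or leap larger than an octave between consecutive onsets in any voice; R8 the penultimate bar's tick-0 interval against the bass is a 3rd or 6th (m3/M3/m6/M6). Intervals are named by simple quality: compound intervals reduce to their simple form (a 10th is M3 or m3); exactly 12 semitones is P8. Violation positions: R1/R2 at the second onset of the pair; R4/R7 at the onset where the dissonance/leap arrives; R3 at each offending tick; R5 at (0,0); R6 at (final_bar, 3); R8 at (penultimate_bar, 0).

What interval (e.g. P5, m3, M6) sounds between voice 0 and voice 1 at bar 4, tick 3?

voice 0=B2 voice 1=F4 -> TT

TT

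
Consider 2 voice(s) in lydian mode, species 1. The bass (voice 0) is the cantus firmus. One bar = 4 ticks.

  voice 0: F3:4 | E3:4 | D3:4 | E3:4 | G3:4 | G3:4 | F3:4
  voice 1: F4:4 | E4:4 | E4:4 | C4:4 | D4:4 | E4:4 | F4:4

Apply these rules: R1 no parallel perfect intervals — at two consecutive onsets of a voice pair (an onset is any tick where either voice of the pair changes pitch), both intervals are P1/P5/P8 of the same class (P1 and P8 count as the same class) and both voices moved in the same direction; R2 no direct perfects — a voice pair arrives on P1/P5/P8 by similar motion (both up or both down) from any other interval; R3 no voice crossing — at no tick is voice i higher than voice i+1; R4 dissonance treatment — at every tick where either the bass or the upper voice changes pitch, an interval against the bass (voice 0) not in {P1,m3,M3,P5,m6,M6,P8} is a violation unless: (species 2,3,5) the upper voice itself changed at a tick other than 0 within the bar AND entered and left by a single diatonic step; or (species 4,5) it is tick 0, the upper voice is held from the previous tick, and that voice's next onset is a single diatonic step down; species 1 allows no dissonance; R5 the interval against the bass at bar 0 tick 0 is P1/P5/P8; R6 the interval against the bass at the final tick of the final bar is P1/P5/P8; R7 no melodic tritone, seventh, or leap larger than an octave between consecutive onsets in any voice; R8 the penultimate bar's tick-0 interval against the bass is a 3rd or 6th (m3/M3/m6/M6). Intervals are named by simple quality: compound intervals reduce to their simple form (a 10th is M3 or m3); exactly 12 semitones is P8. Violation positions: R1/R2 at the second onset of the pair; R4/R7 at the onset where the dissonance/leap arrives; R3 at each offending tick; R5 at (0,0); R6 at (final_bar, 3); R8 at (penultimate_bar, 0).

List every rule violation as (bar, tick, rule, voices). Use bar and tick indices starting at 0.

(1, 0, R1, (0, 1))
(2, 0, R4, (0, 1))
(4, 0, R2, (0, 1))

bar 0: v0=F3 v1=F4 downbeat P8
bar 1: v0=E3 v1=E4 downbeat P8
bar 2: v0=D3 v1=E4 downbeat M2
bar 3: v0=E3 v1=C4 downbeat m6
bar 4: v0=G3 v1=D4 downbeat P5
bar 5: v0=G3 v1=E4 downbeat M6
bar 6: v0=F3 v1=F4 downbeat P8
  -> R1 @ bar 1 tick 0 v(0, 1): F3/F4 P8 -> E3/E4 P8 similar
  -> R4 @ bar 2 tick 0 v(0, 1): D3/E4 M2 untreated
  -> R2 @ bar 4 tick 0 v(0, 1): E3/C4 m6 -> G3/D4 P5 similar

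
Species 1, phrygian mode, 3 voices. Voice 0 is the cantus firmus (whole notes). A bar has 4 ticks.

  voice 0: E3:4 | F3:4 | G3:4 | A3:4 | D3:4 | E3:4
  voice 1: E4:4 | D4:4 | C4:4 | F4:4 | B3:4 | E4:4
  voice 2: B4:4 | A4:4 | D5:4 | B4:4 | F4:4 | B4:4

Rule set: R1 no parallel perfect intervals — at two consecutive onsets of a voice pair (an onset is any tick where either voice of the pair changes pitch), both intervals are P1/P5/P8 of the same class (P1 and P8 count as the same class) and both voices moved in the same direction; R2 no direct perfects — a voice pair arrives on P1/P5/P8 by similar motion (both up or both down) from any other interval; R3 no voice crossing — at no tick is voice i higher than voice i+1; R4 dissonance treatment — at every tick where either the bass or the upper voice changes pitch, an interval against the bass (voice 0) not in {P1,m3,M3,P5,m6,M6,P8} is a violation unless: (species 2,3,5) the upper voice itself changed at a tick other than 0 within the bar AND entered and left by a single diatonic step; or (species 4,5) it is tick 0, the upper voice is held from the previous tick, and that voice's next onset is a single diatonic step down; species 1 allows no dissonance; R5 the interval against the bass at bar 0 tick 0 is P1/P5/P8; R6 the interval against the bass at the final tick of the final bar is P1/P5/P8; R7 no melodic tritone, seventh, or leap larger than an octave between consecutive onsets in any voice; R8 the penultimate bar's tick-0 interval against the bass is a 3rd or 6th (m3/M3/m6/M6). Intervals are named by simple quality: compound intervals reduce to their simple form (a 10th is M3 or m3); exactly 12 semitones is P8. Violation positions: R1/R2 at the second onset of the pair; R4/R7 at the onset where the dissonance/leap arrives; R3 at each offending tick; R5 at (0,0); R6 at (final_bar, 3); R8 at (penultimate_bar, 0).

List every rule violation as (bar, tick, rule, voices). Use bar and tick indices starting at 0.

(1, 0, R1, (1, 2))
(2, 0, R2, (0, 2))
(2, 0, R4, (0, 1))
(3, 0, R4, (0, 2))
(4, 0, R7, (1,))
(4, 0, R7, (2,))
(5, 0, R2, (0, 1))
(5, 0, R2, (0, 2))
(5, 0, R2, (1, 2))
(5, 0, R7, (2,))

bar 0: v0=E3 v1=E4 v2=B4 downbeat P5
bar 1: v0=F3 v1=D4 v2=A4 downbeat M3
bar 2: v0=G3 v1=C4 v2=D5 downbeat P5
bar 3: v0=A3 v1=F4 v2=B4 downbeat M2
bar 4: v0=D3 v1=B3 v2=F4 downbeat m3
bar 5: v0=E3 v1=E4 v2=B4 downbeat P5
  -> R1 @ bar 1 tick 0 v(1, 2): E4/B4 P5 -> D4/A4 P5 similar
  -> R2 @ bar 2 tick 0 v(0, 2): F3/A4 M3 -> G3/D5 P5 similar
  -> R4 @ bar 2 tick 0 v(0, 1): G3/C4 P4 untreated
  -> R4 @ bar 3 tick 0 v(0, 2): A3/B4 M2 untreated
  -> R7 @ bar 4 tick 0 v(1,): F4->B3 leap 6st
  -> R7 @ bar 4 tick 0 v(2,): B4->F4 leap 6st
  -> R2 @ bar 5 tick 0 v(0, 1): D3/B3 M6 -> E3/E4 P8 similar
  -> R2 @ bar 5 tick 0 v(0, 2): D3/F4 m3 -> E3/B4 P5 similar
  -> R2 @ bar 5 tick 0 v(1, 2): B3/F4 TT -> E4/B4 P5 similar
  -> R7 @ bar 5 tick 0 v(2,): F4->B4 leap 6st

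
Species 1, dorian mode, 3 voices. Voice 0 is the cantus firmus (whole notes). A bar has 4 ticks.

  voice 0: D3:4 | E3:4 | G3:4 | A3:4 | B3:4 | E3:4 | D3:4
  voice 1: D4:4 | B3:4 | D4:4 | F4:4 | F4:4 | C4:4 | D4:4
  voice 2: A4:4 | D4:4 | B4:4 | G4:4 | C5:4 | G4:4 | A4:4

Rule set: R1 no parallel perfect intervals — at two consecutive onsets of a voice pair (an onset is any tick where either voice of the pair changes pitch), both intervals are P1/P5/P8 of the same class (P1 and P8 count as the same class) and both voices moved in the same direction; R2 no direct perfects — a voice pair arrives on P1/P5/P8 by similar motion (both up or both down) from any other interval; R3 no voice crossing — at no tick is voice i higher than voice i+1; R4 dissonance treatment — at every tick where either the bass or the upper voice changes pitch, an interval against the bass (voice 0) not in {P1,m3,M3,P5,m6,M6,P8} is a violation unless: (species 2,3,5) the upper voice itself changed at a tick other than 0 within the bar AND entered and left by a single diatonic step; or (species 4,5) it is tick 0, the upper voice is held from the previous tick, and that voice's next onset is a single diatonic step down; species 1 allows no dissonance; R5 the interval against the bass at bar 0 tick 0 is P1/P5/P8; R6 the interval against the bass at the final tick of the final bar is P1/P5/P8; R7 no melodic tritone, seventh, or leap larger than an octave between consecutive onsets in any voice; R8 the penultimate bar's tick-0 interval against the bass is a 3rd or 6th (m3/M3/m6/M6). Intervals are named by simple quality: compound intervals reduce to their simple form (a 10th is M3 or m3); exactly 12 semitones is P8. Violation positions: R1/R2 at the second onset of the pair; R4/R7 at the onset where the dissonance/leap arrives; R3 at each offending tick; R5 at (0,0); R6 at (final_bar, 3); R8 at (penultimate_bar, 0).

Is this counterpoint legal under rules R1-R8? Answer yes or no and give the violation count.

No (7 violations)

bar 0: v0=D3 v1=D4 v2=A4 (P5)
bar 1: v0=E3 v1=B3 v2=D4 (m7)
bar 2: v0=G3 v1=D4 v2=B4 (M3)
bar 3: v0=A3 v1=F4 v2=G4 (m7)
bar 4: v0=B3 v1=F4 v2=C5 (m2)
bar 5: v0=E3 v1=C4 v2=G4 (m3)
bar 6: v0=D3 v1=D4 v2=A4 (P5)
  R4 @ bar1.0: E3/D4 m7 untreated
  R1 @ bar2.0: E3/B3 P5 -> G3/D4 P5 similar
  R4 @ bar3.0: A3/G4 m7 untreated
  R4 @ bar4.0: B3/F4 TT untreated
  R4 @ bar4.0: B3/C5 m2 untreated
  R1 @ bar5.0: F4/C5 P5 -> C4/G4 P5 similar
  R1 @ bar6.0: C4/G4 P5 -> D4/A4 P5 similar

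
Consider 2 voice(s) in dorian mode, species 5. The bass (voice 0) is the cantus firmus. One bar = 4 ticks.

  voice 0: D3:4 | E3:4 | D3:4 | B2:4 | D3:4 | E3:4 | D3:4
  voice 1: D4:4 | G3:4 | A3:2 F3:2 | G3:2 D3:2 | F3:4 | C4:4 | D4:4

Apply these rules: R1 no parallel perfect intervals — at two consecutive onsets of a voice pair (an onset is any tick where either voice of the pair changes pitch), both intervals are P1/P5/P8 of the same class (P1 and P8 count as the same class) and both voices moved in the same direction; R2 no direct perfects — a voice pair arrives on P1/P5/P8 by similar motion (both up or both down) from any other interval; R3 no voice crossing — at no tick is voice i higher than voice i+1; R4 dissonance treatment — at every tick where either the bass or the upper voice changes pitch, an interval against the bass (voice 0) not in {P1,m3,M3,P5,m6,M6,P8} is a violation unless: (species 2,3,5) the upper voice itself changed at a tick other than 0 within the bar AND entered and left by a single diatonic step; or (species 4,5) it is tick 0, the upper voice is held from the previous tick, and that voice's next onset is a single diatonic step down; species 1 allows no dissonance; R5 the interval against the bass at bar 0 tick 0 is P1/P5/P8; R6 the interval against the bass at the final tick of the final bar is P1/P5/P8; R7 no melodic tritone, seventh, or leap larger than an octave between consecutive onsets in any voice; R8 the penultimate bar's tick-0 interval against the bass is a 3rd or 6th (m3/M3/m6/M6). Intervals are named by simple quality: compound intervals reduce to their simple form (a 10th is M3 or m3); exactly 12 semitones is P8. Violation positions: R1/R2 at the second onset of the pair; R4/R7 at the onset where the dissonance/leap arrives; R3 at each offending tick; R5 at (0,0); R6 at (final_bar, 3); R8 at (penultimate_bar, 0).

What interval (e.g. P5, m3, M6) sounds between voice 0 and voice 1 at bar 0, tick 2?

P8

voice 0=D3 voice 1=D4 -> P8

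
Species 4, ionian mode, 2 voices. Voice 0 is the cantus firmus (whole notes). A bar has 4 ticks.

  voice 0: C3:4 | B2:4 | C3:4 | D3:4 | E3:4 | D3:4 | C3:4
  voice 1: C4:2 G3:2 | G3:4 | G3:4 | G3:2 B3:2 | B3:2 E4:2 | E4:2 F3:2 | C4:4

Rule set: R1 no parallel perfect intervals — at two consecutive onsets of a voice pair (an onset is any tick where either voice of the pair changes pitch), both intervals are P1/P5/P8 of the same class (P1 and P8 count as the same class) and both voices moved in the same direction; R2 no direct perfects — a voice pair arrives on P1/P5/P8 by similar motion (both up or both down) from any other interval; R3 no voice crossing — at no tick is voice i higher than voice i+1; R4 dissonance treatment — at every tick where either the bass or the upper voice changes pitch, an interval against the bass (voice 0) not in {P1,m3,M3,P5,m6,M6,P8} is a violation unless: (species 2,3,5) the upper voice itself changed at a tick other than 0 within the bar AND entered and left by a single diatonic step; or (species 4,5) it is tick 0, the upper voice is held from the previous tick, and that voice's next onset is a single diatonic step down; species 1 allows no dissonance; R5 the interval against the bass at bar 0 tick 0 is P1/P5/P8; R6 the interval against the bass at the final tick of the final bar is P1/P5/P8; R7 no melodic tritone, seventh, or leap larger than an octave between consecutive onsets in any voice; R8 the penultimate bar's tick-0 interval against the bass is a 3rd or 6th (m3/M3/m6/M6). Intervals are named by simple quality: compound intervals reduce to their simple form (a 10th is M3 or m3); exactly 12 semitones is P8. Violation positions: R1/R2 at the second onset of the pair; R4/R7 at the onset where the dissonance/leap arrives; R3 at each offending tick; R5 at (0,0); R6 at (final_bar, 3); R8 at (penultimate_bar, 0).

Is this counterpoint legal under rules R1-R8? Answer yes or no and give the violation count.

bar 0: v0=C3 v1=C4 (P8)
bar 1: v0=B2 v1=G3 (m6)
bar 2: v0=C3 v1=G3 (P5)
bar 3: v0=D3 v1=G3 (P4)
bar 4: v0=E3 v1=B3 (P5)
bar 5: v0=D3 v1=E4 (M2)
bar 6: v0=C3 v1=C4 (P8)
  R4 @ bar3.0: D3/G3 P4 untreated
  R4 @ bar5.0: D3/E4 M2 untreated
  R8 @ bar5.0: penult M2 not 3rd/6th
  R7 @ bar5.2: E4->F3 leap 11st

No (4 violations)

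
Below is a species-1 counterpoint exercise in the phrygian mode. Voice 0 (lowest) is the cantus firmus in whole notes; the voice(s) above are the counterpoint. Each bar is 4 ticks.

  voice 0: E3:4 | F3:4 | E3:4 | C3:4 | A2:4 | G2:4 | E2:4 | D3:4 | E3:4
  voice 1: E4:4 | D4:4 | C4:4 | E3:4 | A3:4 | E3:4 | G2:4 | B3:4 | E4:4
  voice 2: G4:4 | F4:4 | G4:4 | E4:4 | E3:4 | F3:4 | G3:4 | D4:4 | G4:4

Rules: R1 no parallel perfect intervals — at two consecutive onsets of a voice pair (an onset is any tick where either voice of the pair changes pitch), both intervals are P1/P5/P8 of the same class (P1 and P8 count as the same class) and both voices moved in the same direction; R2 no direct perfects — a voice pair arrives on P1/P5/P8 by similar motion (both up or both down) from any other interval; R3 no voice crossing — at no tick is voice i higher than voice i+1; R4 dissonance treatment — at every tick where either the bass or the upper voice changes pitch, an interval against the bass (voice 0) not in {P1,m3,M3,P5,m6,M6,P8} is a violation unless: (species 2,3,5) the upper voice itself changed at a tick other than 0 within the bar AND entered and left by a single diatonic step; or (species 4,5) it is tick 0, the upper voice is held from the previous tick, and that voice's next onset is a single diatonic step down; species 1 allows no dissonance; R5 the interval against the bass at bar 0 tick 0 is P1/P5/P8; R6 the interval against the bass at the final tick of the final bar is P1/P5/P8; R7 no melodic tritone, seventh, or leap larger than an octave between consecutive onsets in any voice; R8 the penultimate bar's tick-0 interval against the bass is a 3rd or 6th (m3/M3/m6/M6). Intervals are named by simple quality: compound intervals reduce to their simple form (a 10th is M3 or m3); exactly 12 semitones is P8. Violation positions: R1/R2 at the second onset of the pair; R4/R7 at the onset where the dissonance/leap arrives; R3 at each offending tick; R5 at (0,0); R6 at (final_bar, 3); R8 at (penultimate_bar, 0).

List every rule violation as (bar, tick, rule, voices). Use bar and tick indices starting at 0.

(0, 0, R5, (0, 2))
(3, 0, R2, (1, 2))
(4, 0, R2, (0, 2))
(4, 0, R3, (1, 2))
(4, 1, R3, (1, 2))
(4, 2, R3, (1, 2))
(4, 3, R3, (1, 2))
(5, 0, R4, (0, 2))
(7, 0, R2, (0, 2))
(7, 0, R7, (0,))
(7, 0, R7, (1,))
(7, 0, R8, (0, 2))
(8, 0, R2, (0, 1))
(8, 3, R6, (0, 2))

bar 0: v0=E3 v1=E4 v2=G4 downbeat m3
bar 1: v0=F3 v1=D4 v2=F4 downbeat P8
bar 2: v0=E3 v1=C4 v2=G4 downbeat m3
bar 3: v0=C3 v1=E3 v2=E4 downbeat M3
bar 4: v0=A2 v1=A3 v2=E3 downbeat P5
bar 5: v0=G2 v1=E3 v2=F3 downbeat m7
bar 6: v0=E2 v1=G2 v2=G3 downbeat m3
bar 7: v0=D3 v1=B3 v2=D4 downbeat P8
bar 8: v0=E3 v1=E4 v2=G4 downbeat m3
  -> R5 @ bar 0 tick 0 v(0, 2): opens on m3
  -> R2 @ bar 3 tick 0 v(1, 2): C4/G4 P5 -> E3/E4 P8 similar
  -> R2 @ bar 4 tick 0 v(0, 2): C3/E4 M3 -> A2/E3 P5 similar
  -> R3 @ bar 4 tick 0 v(1, 2): A3 above E3
  -> R3 @ bar 4 tick 1 v(1, 2): A3 above E3
  -> R3 @ bar 4 tick 2 v(1, 2): A3 above E3
  -> R3 @ bar 4 tick 3 v(1, 2): A3 above E3
  -> R4 @ bar 5 tick 0 v(0, 2): G2/F3 m7 untreated
  -> R2 @ bar 7 tick 0 v(0, 2): E2/G3 m3 -> D3/D4 P8 similar
  -> R7 @ bar 7 tick 0 v(0,): E2->D3 leap 10st
  -> R7 @ bar 7 tick 0 v(1,): G2->B3 leap 16st
  -> R8 @ bar 7 tick 0 v(0, 2): penult P8 not 3rd/6th
  -> R2 @ bar 8 tick 0 v(0, 1): D3/B3 M6 -> E3/E4 P8 similar
  -> R6 @ bar 8 tick 3 v(0, 2): closes on m3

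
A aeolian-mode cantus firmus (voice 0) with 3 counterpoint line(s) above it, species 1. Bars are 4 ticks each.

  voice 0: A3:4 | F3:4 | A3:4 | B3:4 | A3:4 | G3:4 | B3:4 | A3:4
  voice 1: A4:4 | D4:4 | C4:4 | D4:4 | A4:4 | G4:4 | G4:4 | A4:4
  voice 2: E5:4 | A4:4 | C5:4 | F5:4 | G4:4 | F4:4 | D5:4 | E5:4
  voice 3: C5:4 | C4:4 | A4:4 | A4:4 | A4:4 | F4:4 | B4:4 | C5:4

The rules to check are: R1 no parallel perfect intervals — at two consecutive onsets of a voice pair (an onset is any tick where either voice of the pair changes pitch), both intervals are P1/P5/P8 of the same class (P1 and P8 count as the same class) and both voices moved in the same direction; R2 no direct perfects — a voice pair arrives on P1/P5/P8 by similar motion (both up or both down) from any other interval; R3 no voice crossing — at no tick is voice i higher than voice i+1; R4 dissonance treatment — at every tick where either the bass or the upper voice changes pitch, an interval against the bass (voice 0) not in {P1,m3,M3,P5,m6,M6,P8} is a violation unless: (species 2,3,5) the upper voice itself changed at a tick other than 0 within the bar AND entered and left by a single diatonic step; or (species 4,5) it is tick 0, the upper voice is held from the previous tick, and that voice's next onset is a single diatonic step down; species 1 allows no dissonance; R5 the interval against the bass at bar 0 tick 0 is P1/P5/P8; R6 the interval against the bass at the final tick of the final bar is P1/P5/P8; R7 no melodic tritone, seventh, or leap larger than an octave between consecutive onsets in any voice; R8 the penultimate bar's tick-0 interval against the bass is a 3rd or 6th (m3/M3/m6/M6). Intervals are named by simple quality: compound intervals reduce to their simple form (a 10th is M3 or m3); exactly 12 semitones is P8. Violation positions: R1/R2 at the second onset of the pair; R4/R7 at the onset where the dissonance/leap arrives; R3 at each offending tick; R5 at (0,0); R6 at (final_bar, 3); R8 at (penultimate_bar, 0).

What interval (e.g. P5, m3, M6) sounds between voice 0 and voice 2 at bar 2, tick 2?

m3

voice 0=A3 voice 2=C5 -> m3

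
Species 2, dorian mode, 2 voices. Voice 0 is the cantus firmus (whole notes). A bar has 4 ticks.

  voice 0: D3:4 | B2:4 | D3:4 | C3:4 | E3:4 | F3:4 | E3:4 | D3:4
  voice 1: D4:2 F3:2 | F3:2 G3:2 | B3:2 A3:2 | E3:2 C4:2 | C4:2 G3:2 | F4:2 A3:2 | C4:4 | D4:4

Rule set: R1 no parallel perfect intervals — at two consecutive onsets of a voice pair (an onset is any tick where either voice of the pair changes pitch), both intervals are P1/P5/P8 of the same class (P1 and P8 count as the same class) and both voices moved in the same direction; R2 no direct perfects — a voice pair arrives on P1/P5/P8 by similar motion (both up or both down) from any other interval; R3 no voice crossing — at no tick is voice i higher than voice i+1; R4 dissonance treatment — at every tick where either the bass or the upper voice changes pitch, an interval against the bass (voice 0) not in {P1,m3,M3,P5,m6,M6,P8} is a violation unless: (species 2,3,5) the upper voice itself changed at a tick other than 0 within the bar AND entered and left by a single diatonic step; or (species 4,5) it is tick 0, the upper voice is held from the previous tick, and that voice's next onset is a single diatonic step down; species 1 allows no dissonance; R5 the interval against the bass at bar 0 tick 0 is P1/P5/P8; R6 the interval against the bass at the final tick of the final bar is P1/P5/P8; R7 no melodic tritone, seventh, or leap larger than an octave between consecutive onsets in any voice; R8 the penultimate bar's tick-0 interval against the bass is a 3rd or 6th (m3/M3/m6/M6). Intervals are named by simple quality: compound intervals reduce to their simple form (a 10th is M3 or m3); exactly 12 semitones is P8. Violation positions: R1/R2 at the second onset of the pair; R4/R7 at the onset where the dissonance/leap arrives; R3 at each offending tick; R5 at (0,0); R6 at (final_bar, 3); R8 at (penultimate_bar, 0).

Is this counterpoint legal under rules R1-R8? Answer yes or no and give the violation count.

No (3 violations)

bar 0: v0=D3 v1=D4 (P8)
bar 1: v0=B2 v1=F3 (TT)
bar 2: v0=D3 v1=B3 (M6)
bar 3: v0=C3 v1=E3 (M3)
bar 4: v0=E3 v1=C4 (m6)
bar 5: v0=F3 v1=F4 (P8)
bar 6: v0=E3 v1=C4 (m6)
bar 7: v0=D3 v1=D4 (P8)
  R4 @ bar1.0: B2/F3 TT untreated
  R2 @ bar5.0: E3/G3 m3 -> F3/F4 P8 similar
  R7 @ bar5.0: G3->F4 leap 10st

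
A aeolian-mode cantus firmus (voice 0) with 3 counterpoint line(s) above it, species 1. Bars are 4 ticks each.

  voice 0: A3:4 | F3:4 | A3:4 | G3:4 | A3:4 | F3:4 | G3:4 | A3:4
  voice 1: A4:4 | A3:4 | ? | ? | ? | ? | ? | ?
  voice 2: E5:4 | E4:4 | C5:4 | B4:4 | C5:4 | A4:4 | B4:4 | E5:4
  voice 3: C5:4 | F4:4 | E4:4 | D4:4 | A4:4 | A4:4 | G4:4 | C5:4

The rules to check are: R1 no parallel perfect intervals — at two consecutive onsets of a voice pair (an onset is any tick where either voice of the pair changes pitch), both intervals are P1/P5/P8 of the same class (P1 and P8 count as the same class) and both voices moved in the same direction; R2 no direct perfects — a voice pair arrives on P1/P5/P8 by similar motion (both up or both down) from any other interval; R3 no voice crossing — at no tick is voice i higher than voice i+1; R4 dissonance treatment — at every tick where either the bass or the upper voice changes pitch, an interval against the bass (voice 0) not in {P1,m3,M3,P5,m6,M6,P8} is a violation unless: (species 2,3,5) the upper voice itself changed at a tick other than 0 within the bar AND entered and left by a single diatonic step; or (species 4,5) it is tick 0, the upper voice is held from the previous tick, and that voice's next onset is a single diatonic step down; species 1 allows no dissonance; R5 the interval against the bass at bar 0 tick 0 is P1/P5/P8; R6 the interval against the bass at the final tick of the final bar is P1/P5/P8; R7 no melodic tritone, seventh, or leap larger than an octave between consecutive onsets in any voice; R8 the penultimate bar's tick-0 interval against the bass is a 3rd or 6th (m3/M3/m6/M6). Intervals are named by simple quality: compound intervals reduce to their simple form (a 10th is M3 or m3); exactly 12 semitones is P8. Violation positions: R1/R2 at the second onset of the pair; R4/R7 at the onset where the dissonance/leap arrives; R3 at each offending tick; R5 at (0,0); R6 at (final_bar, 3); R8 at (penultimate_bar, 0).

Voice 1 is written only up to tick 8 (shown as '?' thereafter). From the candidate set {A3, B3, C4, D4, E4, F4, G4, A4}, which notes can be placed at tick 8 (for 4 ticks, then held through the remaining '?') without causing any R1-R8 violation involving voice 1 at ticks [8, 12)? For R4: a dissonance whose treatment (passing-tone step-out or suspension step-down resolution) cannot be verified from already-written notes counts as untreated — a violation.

{A3}

A3: legal
B3: violates R4
C4: violates R2
D4: violates R4
E4: violates R2
F4: violates R1
G4: violates R4,R7
A4: violates R2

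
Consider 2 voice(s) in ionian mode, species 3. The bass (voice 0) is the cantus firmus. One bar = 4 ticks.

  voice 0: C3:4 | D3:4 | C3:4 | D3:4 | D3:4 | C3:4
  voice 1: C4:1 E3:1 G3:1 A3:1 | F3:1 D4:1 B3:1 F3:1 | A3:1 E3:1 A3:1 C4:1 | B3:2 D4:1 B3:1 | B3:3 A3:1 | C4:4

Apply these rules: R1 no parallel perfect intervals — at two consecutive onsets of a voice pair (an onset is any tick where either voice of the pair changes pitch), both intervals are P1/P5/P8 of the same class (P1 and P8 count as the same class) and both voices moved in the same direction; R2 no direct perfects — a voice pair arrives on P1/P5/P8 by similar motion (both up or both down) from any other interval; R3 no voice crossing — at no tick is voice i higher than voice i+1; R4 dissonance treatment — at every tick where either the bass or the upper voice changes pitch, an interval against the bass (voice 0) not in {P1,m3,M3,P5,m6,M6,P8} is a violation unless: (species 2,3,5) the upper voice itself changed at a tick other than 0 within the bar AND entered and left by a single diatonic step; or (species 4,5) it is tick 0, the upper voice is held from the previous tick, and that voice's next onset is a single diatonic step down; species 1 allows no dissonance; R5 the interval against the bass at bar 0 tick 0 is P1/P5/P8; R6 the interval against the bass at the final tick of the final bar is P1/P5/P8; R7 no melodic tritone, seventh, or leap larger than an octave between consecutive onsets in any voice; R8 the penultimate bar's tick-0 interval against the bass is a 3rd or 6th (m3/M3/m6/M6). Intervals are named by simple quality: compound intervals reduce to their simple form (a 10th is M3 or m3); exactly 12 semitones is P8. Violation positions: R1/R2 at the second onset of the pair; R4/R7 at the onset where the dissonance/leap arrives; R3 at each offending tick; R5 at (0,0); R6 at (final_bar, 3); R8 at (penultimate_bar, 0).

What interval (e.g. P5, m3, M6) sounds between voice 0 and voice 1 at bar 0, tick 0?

voice 0=C3 voice 1=C4 -> P8

P8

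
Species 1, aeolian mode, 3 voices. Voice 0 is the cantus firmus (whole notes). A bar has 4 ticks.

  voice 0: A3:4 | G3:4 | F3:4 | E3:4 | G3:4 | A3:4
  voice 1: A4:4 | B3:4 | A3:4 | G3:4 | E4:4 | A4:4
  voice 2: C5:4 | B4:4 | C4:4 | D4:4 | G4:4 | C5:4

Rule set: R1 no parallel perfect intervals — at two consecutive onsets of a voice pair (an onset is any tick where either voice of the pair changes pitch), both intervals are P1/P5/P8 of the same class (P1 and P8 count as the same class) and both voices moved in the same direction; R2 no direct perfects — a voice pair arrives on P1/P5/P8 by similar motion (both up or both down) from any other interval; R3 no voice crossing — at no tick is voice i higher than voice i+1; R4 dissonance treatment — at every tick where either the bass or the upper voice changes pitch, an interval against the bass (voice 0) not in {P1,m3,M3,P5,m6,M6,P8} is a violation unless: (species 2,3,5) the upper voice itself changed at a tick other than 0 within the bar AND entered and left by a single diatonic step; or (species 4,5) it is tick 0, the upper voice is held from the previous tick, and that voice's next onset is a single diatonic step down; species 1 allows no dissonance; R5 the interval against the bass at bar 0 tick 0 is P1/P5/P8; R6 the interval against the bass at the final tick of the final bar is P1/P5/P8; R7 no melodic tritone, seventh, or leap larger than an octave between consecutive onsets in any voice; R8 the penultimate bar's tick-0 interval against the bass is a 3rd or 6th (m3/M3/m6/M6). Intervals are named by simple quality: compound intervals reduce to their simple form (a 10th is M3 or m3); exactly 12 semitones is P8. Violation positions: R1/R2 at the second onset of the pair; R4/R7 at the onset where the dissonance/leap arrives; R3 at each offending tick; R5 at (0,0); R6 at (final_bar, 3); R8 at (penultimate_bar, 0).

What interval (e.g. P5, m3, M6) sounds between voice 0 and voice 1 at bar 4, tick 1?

M6

voice 0=G3 voice 1=E4 -> M6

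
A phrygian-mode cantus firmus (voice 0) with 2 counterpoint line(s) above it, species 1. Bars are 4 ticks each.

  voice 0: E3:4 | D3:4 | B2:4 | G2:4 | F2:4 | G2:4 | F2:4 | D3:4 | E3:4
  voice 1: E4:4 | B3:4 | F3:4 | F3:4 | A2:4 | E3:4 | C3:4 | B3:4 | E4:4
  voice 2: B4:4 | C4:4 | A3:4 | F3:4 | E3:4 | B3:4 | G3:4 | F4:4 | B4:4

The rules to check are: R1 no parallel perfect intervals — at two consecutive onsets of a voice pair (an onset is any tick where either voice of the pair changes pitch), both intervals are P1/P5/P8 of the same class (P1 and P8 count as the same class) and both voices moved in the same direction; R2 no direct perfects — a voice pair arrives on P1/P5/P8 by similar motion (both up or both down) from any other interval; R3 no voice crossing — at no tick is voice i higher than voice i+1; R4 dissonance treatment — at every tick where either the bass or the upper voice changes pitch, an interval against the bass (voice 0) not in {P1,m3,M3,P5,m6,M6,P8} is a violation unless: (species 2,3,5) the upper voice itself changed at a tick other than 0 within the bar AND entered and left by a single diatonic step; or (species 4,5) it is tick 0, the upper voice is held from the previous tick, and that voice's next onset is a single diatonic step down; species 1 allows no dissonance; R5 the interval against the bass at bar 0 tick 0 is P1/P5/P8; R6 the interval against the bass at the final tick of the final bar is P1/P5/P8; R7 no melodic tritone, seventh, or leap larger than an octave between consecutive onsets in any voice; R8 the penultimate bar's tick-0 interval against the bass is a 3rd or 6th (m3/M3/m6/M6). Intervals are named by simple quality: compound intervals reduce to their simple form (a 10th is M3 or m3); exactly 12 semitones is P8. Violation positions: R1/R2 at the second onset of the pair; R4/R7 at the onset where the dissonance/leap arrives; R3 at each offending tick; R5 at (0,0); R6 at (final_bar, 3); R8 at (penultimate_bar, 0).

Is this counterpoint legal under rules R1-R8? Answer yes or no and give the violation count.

No (19 violations)

bar 0: v0=E3 v1=E4 v2=B4 (P5)
bar 1: v0=D3 v1=B3 v2=C4 (m7)
bar 2: v0=B2 v1=F3 v2=A3 (m7)
bar 3: v0=G2 v1=F3 v2=F3 (m7)
bar 4: v0=F2 v1=A2 v2=E3 (M7)
bar 5: v0=G2 v1=E3 v2=B3 (M3)
bar 6: v0=F2 v1=C3 v2=G3 (M2)
bar 7: v0=D3 v1=B3 v2=F4 (m3)
bar 8: v0=E3 v1=E4 v2=B4 (P5)
  R4 @ bar1.0: D3/C4 m7 untreated
  R7 @ bar1.0: B4->C4 leap 11st
  R4 @ bar2.0: B2/F3 TT untreated
  R4 @ bar2.0: B2/A3 m7 untreated
  R7 @ bar2.0: B3->F3 leap 6st
  R4 @ bar3.0: G2/F3 m7 untreated
  R4 @ bar3.0: G2/F3 m7 untreated
  R2 @ bar4.0: F3/F3 P1 -> A2/E3 P5 similar
  R4 @ bar4.0: F2/E3 M7 untreated
  R1 @ bar5.0: A2/E3 P5 -> E3/B3 P5 similar
  R1 @ bar6.0: E3/B3 P5 -> C3/G3 P5 similar
  R2 @ bar6.0: G2/E3 M6 -> F2/C3 P5 similar
  R4 @ bar6.0: F2/G3 M2 untreated
  R7 @ bar7.0: C3->B3 leap 11st
  R7 @ bar7.0: G3->F4 leap 10st
  R2 @ bar8.0: D3/B3 M6 -> E3/E4 P8 similar
  R2 @ bar8.0: D3/F4 m3 -> E3/B4 P5 similar
  R2 @ bar8.0: B3/F4 TT -> E4/B4 P5 similar
  R7 @ bar8.0: F4->B4 leap 6st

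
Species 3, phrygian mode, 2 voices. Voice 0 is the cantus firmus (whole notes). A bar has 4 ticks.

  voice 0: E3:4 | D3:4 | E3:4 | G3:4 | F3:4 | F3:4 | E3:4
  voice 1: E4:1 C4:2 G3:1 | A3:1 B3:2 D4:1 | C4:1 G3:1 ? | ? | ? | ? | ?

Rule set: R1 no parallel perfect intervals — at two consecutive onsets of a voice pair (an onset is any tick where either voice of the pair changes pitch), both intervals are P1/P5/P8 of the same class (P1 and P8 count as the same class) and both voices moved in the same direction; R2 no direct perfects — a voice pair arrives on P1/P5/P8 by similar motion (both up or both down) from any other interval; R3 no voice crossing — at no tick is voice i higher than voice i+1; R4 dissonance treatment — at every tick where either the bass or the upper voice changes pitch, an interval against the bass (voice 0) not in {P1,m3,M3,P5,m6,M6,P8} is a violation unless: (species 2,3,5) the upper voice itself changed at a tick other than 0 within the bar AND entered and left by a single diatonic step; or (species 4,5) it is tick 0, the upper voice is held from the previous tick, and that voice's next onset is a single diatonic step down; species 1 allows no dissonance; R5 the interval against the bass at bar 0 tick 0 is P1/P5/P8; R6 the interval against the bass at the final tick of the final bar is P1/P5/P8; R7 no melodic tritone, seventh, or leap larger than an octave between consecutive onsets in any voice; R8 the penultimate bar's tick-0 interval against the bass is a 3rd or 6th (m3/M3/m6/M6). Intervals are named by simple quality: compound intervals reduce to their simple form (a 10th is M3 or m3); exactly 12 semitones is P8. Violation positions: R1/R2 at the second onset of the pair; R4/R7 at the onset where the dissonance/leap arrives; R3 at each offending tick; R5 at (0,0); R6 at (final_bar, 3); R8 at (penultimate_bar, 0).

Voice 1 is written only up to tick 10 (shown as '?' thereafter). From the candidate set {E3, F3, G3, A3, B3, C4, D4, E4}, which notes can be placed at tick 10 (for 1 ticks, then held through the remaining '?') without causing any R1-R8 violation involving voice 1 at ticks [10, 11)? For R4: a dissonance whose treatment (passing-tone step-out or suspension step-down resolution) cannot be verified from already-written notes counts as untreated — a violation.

E3: legal
F3: violates R4
G3: legal
A3: violates R4
B3: legal
C4: legal
D4: violates R4
E4: legal

{B3, C4, E3, E4, G3}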